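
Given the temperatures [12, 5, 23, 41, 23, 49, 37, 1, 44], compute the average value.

26.1111

Step 1: Sum all values: 12 + 5 + 23 + 41 + 23 + 49 + 37 + 1 + 44 = 235
Step 2: Count the number of values: n = 9
Step 3: Mean = sum / n = 235 / 9 = 26.1111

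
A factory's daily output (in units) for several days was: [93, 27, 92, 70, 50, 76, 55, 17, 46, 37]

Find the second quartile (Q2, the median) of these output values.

52.5

Step 1: Sort the data: [17, 27, 37, 46, 50, 55, 70, 76, 92, 93]
Step 2: n = 10
Step 3: Q2 is the median. Since n is even, it is the average of the values at positions 5 and 6:
  Q2 = (50 + 55) / 2 = 52.5
Step 4: Q2 = 52.5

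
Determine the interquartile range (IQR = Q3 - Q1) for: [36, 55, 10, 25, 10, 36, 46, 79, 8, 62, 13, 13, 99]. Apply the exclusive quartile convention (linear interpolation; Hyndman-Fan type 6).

47

Step 1: Sort the data: [8, 10, 10, 13, 13, 25, 36, 36, 46, 55, 62, 79, 99]
Step 2: n = 13
Step 3: Using the exclusive quartile method:
  Q1 = 11.5
  Q2 (median) = 36
  Q3 = 58.5
  IQR = Q3 - Q1 = 58.5 - 11.5 = 47
Step 4: IQR = 47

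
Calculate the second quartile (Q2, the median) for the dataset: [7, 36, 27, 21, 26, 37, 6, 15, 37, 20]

23.5

Step 1: Sort the data: [6, 7, 15, 20, 21, 26, 27, 36, 37, 37]
Step 2: n = 10
Step 3: Q2 is the median. Since n is even, it is the average of the values at positions 5 and 6:
  Q2 = (21 + 26) / 2 = 23.5
Step 4: Q2 = 23.5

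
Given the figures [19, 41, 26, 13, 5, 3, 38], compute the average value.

20.7143

Step 1: Sum all values: 19 + 41 + 26 + 13 + 5 + 3 + 38 = 145
Step 2: Count the number of values: n = 7
Step 3: Mean = sum / n = 145 / 7 = 20.7143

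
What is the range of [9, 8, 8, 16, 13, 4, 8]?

12

Step 1: Identify the maximum value: max = 16
Step 2: Identify the minimum value: min = 4
Step 3: Range = max - min = 16 - 4 = 12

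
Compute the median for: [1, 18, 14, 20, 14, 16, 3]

14

Step 1: Sort the data in ascending order: [1, 3, 14, 14, 16, 18, 20]
Step 2: The number of values is n = 7.
Step 3: Since n is odd, the median is the middle value at position 4: 14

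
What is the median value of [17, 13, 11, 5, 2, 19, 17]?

13

Step 1: Sort the data in ascending order: [2, 5, 11, 13, 17, 17, 19]
Step 2: The number of values is n = 7.
Step 3: Since n is odd, the median is the middle value at position 4: 13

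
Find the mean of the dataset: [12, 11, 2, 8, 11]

8.8

Step 1: Sum all values: 12 + 11 + 2 + 8 + 11 = 44
Step 2: Count the number of values: n = 5
Step 3: Mean = sum / n = 44 / 5 = 8.8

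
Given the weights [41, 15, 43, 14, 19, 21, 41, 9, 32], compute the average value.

26.1111

Step 1: Sum all values: 41 + 15 + 43 + 14 + 19 + 21 + 41 + 9 + 32 = 235
Step 2: Count the number of values: n = 9
Step 3: Mean = sum / n = 235 / 9 = 26.1111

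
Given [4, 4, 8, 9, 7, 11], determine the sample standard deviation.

2.7869

Step 1: Compute the mean: 7.1667
Step 2: Sum of squared deviations from the mean: 38.8333
Step 3: Sample variance = 38.8333 / 5 = 7.7667
Step 4: Standard deviation = sqrt(7.7667) = 2.7869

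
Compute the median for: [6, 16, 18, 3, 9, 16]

12.5

Step 1: Sort the data in ascending order: [3, 6, 9, 16, 16, 18]
Step 2: The number of values is n = 6.
Step 3: Since n is even, the median is the average of positions 3 and 4:
  Median = (9 + 16) / 2 = 12.5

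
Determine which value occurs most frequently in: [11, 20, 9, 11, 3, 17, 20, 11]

11

Step 1: Count the frequency of each value:
  3: appears 1 time(s)
  9: appears 1 time(s)
  11: appears 3 time(s)
  17: appears 1 time(s)
  20: appears 2 time(s)
Step 2: The value 11 appears most frequently (3 times).
Step 3: Mode = 11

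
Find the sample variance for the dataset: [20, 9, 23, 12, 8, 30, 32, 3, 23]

104.4444

Step 1: Compute the mean: (20 + 9 + 23 + 12 + 8 + 30 + 32 + 3 + 23) / 9 = 17.7778
Step 2: Compute squared deviations from the mean:
  (20 - 17.7778)^2 = 4.9383
  (9 - 17.7778)^2 = 77.0494
  (23 - 17.7778)^2 = 27.2716
  (12 - 17.7778)^2 = 33.3827
  (8 - 17.7778)^2 = 95.6049
  (30 - 17.7778)^2 = 149.3827
  (32 - 17.7778)^2 = 202.2716
  (3 - 17.7778)^2 = 218.3827
  (23 - 17.7778)^2 = 27.2716
Step 3: Sum of squared deviations = 835.5556
Step 4: Sample variance = 835.5556 / 8 = 104.4444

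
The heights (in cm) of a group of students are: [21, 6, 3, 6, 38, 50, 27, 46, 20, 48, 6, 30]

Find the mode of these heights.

6

Step 1: Count the frequency of each value:
  3: appears 1 time(s)
  6: appears 3 time(s)
  20: appears 1 time(s)
  21: appears 1 time(s)
  27: appears 1 time(s)
  30: appears 1 time(s)
  38: appears 1 time(s)
  46: appears 1 time(s)
  48: appears 1 time(s)
  50: appears 1 time(s)
Step 2: The value 6 appears most frequently (3 times).
Step 3: Mode = 6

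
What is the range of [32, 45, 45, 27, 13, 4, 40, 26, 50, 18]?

46

Step 1: Identify the maximum value: max = 50
Step 2: Identify the minimum value: min = 4
Step 3: Range = max - min = 50 - 4 = 46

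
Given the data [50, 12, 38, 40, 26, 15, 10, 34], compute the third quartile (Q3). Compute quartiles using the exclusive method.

39.5

Step 1: Sort the data: [10, 12, 15, 26, 34, 38, 40, 50]
Step 2: n = 8
Step 3: Using the exclusive quartile method:
  Q1 = 12.75
  Q2 (median) = 30
  Q3 = 39.5
  IQR = Q3 - Q1 = 39.5 - 12.75 = 26.75
Step 4: Q3 = 39.5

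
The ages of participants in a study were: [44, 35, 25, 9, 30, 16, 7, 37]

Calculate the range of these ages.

37

Step 1: Identify the maximum value: max = 44
Step 2: Identify the minimum value: min = 7
Step 3: Range = max - min = 44 - 7 = 37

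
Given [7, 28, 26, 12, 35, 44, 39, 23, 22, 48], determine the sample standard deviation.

13.2765

Step 1: Compute the mean: 28.4
Step 2: Sum of squared deviations from the mean: 1586.4
Step 3: Sample variance = 1586.4 / 9 = 176.2667
Step 4: Standard deviation = sqrt(176.2667) = 13.2765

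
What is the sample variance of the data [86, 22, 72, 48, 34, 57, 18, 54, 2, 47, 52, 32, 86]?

643.9103

Step 1: Compute the mean: (86 + 22 + 72 + 48 + 34 + 57 + 18 + 54 + 2 + 47 + 52 + 32 + 86) / 13 = 46.9231
Step 2: Compute squared deviations from the mean:
  (86 - 46.9231)^2 = 1527.0059
  (22 - 46.9231)^2 = 621.1598
  (72 - 46.9231)^2 = 628.8521
  (48 - 46.9231)^2 = 1.1598
  (34 - 46.9231)^2 = 167.0059
  (57 - 46.9231)^2 = 101.5444
  (18 - 46.9231)^2 = 836.5444
  (54 - 46.9231)^2 = 50.0828
  (2 - 46.9231)^2 = 2018.0828
  (47 - 46.9231)^2 = 0.0059
  (52 - 46.9231)^2 = 25.7751
  (32 - 46.9231)^2 = 222.6982
  (86 - 46.9231)^2 = 1527.0059
Step 3: Sum of squared deviations = 7726.9231
Step 4: Sample variance = 7726.9231 / 12 = 643.9103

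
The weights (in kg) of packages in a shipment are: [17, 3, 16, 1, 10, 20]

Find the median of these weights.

13

Step 1: Sort the data in ascending order: [1, 3, 10, 16, 17, 20]
Step 2: The number of values is n = 6.
Step 3: Since n is even, the median is the average of positions 3 and 4:
  Median = (10 + 16) / 2 = 13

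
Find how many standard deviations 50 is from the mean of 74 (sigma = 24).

-1

Step 1: Recall the z-score formula: z = (x - mu) / sigma
Step 2: Substitute values: z = (50 - 74) / 24
Step 3: z = -24 / 24 = -1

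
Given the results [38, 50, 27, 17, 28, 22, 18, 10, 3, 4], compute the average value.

21.7

Step 1: Sum all values: 38 + 50 + 27 + 17 + 28 + 22 + 18 + 10 + 3 + 4 = 217
Step 2: Count the number of values: n = 10
Step 3: Mean = sum / n = 217 / 10 = 21.7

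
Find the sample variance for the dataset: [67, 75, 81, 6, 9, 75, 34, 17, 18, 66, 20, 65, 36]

796.5256

Step 1: Compute the mean: (67 + 75 + 81 + 6 + 9 + 75 + 34 + 17 + 18 + 66 + 20 + 65 + 36) / 13 = 43.7692
Step 2: Compute squared deviations from the mean:
  (67 - 43.7692)^2 = 539.6686
  (75 - 43.7692)^2 = 975.3609
  (81 - 43.7692)^2 = 1386.1302
  (6 - 43.7692)^2 = 1426.5148
  (9 - 43.7692)^2 = 1208.8994
  (75 - 43.7692)^2 = 975.3609
  (34 - 43.7692)^2 = 95.4379
  (17 - 43.7692)^2 = 716.5917
  (18 - 43.7692)^2 = 664.0533
  (66 - 43.7692)^2 = 494.2071
  (20 - 43.7692)^2 = 564.9763
  (65 - 43.7692)^2 = 450.7456
  (36 - 43.7692)^2 = 60.3609
Step 3: Sum of squared deviations = 9558.3077
Step 4: Sample variance = 9558.3077 / 12 = 796.5256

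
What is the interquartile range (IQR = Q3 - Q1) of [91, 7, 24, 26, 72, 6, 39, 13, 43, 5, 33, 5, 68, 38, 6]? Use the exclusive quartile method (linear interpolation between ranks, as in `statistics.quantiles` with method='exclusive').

37

Step 1: Sort the data: [5, 5, 6, 6, 7, 13, 24, 26, 33, 38, 39, 43, 68, 72, 91]
Step 2: n = 15
Step 3: Using the exclusive quartile method:
  Q1 = 6
  Q2 (median) = 26
  Q3 = 43
  IQR = Q3 - Q1 = 43 - 6 = 37
Step 4: IQR = 37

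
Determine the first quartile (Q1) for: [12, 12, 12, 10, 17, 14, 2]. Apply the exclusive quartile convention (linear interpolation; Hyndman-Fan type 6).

10

Step 1: Sort the data: [2, 10, 12, 12, 12, 14, 17]
Step 2: n = 7
Step 3: Using the exclusive quartile method:
  Q1 = 10
  Q2 (median) = 12
  Q3 = 14
  IQR = Q3 - Q1 = 14 - 10 = 4
Step 4: Q1 = 10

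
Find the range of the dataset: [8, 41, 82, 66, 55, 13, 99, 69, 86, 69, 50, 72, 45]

91

Step 1: Identify the maximum value: max = 99
Step 2: Identify the minimum value: min = 8
Step 3: Range = max - min = 99 - 8 = 91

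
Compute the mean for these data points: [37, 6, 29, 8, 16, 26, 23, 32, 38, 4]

21.9

Step 1: Sum all values: 37 + 6 + 29 + 8 + 16 + 26 + 23 + 32 + 38 + 4 = 219
Step 2: Count the number of values: n = 10
Step 3: Mean = sum / n = 219 / 10 = 21.9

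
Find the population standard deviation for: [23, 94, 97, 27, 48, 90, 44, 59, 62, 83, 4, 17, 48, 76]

29.1201

Step 1: Compute the mean: 55.1429
Step 2: Sum of squared deviations from the mean: 11871.7143
Step 3: Population variance = 11871.7143 / 14 = 847.9796
Step 4: Standard deviation = sqrt(847.9796) = 29.1201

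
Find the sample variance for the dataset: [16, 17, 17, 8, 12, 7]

20.5667

Step 1: Compute the mean: (16 + 17 + 17 + 8 + 12 + 7) / 6 = 12.8333
Step 2: Compute squared deviations from the mean:
  (16 - 12.8333)^2 = 10.0278
  (17 - 12.8333)^2 = 17.3611
  (17 - 12.8333)^2 = 17.3611
  (8 - 12.8333)^2 = 23.3611
  (12 - 12.8333)^2 = 0.6944
  (7 - 12.8333)^2 = 34.0278
Step 3: Sum of squared deviations = 102.8333
Step 4: Sample variance = 102.8333 / 5 = 20.5667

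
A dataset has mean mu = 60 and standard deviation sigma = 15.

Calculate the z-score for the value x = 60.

0

Step 1: Recall the z-score formula: z = (x - mu) / sigma
Step 2: Substitute values: z = (60 - 60) / 15
Step 3: z = 0 / 15 = 0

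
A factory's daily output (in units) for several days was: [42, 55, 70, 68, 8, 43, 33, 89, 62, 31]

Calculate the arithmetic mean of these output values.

50.1

Step 1: Sum all values: 42 + 55 + 70 + 68 + 8 + 43 + 33 + 89 + 62 + 31 = 501
Step 2: Count the number of values: n = 10
Step 3: Mean = sum / n = 501 / 10 = 50.1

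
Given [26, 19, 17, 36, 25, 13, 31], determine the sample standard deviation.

8.0917

Step 1: Compute the mean: 23.8571
Step 2: Sum of squared deviations from the mean: 392.8571
Step 3: Sample variance = 392.8571 / 6 = 65.4762
Step 4: Standard deviation = sqrt(65.4762) = 8.0917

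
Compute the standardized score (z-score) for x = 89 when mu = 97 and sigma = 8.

-1

Step 1: Recall the z-score formula: z = (x - mu) / sigma
Step 2: Substitute values: z = (89 - 97) / 8
Step 3: z = -8 / 8 = -1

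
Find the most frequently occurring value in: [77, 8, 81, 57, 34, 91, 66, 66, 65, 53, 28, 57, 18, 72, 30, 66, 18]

66

Step 1: Count the frequency of each value:
  8: appears 1 time(s)
  18: appears 2 time(s)
  28: appears 1 time(s)
  30: appears 1 time(s)
  34: appears 1 time(s)
  53: appears 1 time(s)
  57: appears 2 time(s)
  65: appears 1 time(s)
  66: appears 3 time(s)
  72: appears 1 time(s)
  77: appears 1 time(s)
  81: appears 1 time(s)
  91: appears 1 time(s)
Step 2: The value 66 appears most frequently (3 times).
Step 3: Mode = 66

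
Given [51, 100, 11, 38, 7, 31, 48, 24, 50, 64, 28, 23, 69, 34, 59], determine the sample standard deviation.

24.3659

Step 1: Compute the mean: 42.4667
Step 2: Sum of squared deviations from the mean: 8311.7333
Step 3: Sample variance = 8311.7333 / 14 = 593.6952
Step 4: Standard deviation = sqrt(593.6952) = 24.3659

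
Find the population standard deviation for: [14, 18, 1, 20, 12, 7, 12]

5.9761

Step 1: Compute the mean: 12
Step 2: Sum of squared deviations from the mean: 250
Step 3: Population variance = 250 / 7 = 35.7143
Step 4: Standard deviation = sqrt(35.7143) = 5.9761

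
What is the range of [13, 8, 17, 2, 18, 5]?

16

Step 1: Identify the maximum value: max = 18
Step 2: Identify the minimum value: min = 2
Step 3: Range = max - min = 18 - 2 = 16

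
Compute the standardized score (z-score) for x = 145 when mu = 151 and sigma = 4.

-1.5

Step 1: Recall the z-score formula: z = (x - mu) / sigma
Step 2: Substitute values: z = (145 - 151) / 4
Step 3: z = -6 / 4 = -1.5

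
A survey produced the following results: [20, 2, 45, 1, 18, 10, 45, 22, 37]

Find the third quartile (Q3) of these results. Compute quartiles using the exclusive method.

41

Step 1: Sort the data: [1, 2, 10, 18, 20, 22, 37, 45, 45]
Step 2: n = 9
Step 3: Using the exclusive quartile method:
  Q1 = 6
  Q2 (median) = 20
  Q3 = 41
  IQR = Q3 - Q1 = 41 - 6 = 35
Step 4: Q3 = 41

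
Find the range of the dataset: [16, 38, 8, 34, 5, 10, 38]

33

Step 1: Identify the maximum value: max = 38
Step 2: Identify the minimum value: min = 5
Step 3: Range = max - min = 38 - 5 = 33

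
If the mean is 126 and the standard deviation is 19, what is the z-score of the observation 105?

-1.1053

Step 1: Recall the z-score formula: z = (x - mu) / sigma
Step 2: Substitute values: z = (105 - 126) / 19
Step 3: z = -21 / 19 = -1.1053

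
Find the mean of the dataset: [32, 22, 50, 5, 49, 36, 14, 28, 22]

28.6667

Step 1: Sum all values: 32 + 22 + 50 + 5 + 49 + 36 + 14 + 28 + 22 = 258
Step 2: Count the number of values: n = 9
Step 3: Mean = sum / n = 258 / 9 = 28.6667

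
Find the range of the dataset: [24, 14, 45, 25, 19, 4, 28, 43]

41

Step 1: Identify the maximum value: max = 45
Step 2: Identify the minimum value: min = 4
Step 3: Range = max - min = 45 - 4 = 41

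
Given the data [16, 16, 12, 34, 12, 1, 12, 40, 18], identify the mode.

12

Step 1: Count the frequency of each value:
  1: appears 1 time(s)
  12: appears 3 time(s)
  16: appears 2 time(s)
  18: appears 1 time(s)
  34: appears 1 time(s)
  40: appears 1 time(s)
Step 2: The value 12 appears most frequently (3 times).
Step 3: Mode = 12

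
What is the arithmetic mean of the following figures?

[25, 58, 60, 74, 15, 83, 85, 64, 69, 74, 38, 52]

58.0833

Step 1: Sum all values: 25 + 58 + 60 + 74 + 15 + 83 + 85 + 64 + 69 + 74 + 38 + 52 = 697
Step 2: Count the number of values: n = 12
Step 3: Mean = sum / n = 697 / 12 = 58.0833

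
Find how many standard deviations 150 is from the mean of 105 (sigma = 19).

2.3684

Step 1: Recall the z-score formula: z = (x - mu) / sigma
Step 2: Substitute values: z = (150 - 105) / 19
Step 3: z = 45 / 19 = 2.3684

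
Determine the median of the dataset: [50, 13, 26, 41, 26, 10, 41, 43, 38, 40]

39

Step 1: Sort the data in ascending order: [10, 13, 26, 26, 38, 40, 41, 41, 43, 50]
Step 2: The number of values is n = 10.
Step 3: Since n is even, the median is the average of positions 5 and 6:
  Median = (38 + 40) / 2 = 39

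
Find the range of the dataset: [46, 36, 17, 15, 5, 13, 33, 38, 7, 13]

41

Step 1: Identify the maximum value: max = 46
Step 2: Identify the minimum value: min = 5
Step 3: Range = max - min = 46 - 5 = 41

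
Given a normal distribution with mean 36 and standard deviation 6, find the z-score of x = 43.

1.1667

Step 1: Recall the z-score formula: z = (x - mu) / sigma
Step 2: Substitute values: z = (43 - 36) / 6
Step 3: z = 7 / 6 = 1.1667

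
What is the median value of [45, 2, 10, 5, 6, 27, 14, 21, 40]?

14

Step 1: Sort the data in ascending order: [2, 5, 6, 10, 14, 21, 27, 40, 45]
Step 2: The number of values is n = 9.
Step 3: Since n is odd, the median is the middle value at position 5: 14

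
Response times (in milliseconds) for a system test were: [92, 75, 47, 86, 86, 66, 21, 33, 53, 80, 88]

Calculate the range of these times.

71

Step 1: Identify the maximum value: max = 92
Step 2: Identify the minimum value: min = 21
Step 3: Range = max - min = 92 - 21 = 71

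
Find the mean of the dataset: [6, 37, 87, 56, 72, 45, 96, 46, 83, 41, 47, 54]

55.8333

Step 1: Sum all values: 6 + 37 + 87 + 56 + 72 + 45 + 96 + 46 + 83 + 41 + 47 + 54 = 670
Step 2: Count the number of values: n = 12
Step 3: Mean = sum / n = 670 / 12 = 55.8333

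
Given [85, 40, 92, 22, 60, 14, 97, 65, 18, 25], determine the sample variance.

1035.5111

Step 1: Compute the mean: (85 + 40 + 92 + 22 + 60 + 14 + 97 + 65 + 18 + 25) / 10 = 51.8
Step 2: Compute squared deviations from the mean:
  (85 - 51.8)^2 = 1102.24
  (40 - 51.8)^2 = 139.24
  (92 - 51.8)^2 = 1616.04
  (22 - 51.8)^2 = 888.04
  (60 - 51.8)^2 = 67.24
  (14 - 51.8)^2 = 1428.84
  (97 - 51.8)^2 = 2043.04
  (65 - 51.8)^2 = 174.24
  (18 - 51.8)^2 = 1142.44
  (25 - 51.8)^2 = 718.24
Step 3: Sum of squared deviations = 9319.6
Step 4: Sample variance = 9319.6 / 9 = 1035.5111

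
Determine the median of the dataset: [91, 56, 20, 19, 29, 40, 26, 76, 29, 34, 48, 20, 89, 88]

37

Step 1: Sort the data in ascending order: [19, 20, 20, 26, 29, 29, 34, 40, 48, 56, 76, 88, 89, 91]
Step 2: The number of values is n = 14.
Step 3: Since n is even, the median is the average of positions 7 and 8:
  Median = (34 + 40) / 2 = 37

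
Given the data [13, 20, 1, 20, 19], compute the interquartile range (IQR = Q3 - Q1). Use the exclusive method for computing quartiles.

13

Step 1: Sort the data: [1, 13, 19, 20, 20]
Step 2: n = 5
Step 3: Using the exclusive quartile method:
  Q1 = 7
  Q2 (median) = 19
  Q3 = 20
  IQR = Q3 - Q1 = 20 - 7 = 13
Step 4: IQR = 13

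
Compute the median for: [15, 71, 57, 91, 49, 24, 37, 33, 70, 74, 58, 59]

57.5

Step 1: Sort the data in ascending order: [15, 24, 33, 37, 49, 57, 58, 59, 70, 71, 74, 91]
Step 2: The number of values is n = 12.
Step 3: Since n is even, the median is the average of positions 6 and 7:
  Median = (57 + 58) / 2 = 57.5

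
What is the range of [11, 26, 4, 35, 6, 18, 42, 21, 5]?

38

Step 1: Identify the maximum value: max = 42
Step 2: Identify the minimum value: min = 4
Step 3: Range = max - min = 42 - 4 = 38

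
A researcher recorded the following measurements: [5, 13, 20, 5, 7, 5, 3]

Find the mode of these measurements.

5

Step 1: Count the frequency of each value:
  3: appears 1 time(s)
  5: appears 3 time(s)
  7: appears 1 time(s)
  13: appears 1 time(s)
  20: appears 1 time(s)
Step 2: The value 5 appears most frequently (3 times).
Step 3: Mode = 5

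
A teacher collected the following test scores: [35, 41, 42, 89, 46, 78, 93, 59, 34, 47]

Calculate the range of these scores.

59

Step 1: Identify the maximum value: max = 93
Step 2: Identify the minimum value: min = 34
Step 3: Range = max - min = 93 - 34 = 59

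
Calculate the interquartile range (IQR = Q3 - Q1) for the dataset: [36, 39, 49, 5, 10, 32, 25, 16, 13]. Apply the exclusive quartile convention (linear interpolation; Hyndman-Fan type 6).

26

Step 1: Sort the data: [5, 10, 13, 16, 25, 32, 36, 39, 49]
Step 2: n = 9
Step 3: Using the exclusive quartile method:
  Q1 = 11.5
  Q2 (median) = 25
  Q3 = 37.5
  IQR = Q3 - Q1 = 37.5 - 11.5 = 26
Step 4: IQR = 26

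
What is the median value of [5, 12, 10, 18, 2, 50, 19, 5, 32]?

12

Step 1: Sort the data in ascending order: [2, 5, 5, 10, 12, 18, 19, 32, 50]
Step 2: The number of values is n = 9.
Step 3: Since n is odd, the median is the middle value at position 5: 12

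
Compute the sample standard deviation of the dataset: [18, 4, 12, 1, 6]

6.7971

Step 1: Compute the mean: 8.2
Step 2: Sum of squared deviations from the mean: 184.8
Step 3: Sample variance = 184.8 / 4 = 46.2
Step 4: Standard deviation = sqrt(46.2) = 6.7971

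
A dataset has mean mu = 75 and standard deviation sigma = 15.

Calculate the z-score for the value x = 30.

-3

Step 1: Recall the z-score formula: z = (x - mu) / sigma
Step 2: Substitute values: z = (30 - 75) / 15
Step 3: z = -45 / 15 = -3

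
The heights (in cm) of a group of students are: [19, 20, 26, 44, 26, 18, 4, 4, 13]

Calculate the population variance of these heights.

134.4444

Step 1: Compute the mean: (19 + 20 + 26 + 44 + 26 + 18 + 4 + 4 + 13) / 9 = 19.3333
Step 2: Compute squared deviations from the mean:
  (19 - 19.3333)^2 = 0.1111
  (20 - 19.3333)^2 = 0.4444
  (26 - 19.3333)^2 = 44.4444
  (44 - 19.3333)^2 = 608.4444
  (26 - 19.3333)^2 = 44.4444
  (18 - 19.3333)^2 = 1.7778
  (4 - 19.3333)^2 = 235.1111
  (4 - 19.3333)^2 = 235.1111
  (13 - 19.3333)^2 = 40.1111
Step 3: Sum of squared deviations = 1210
Step 4: Population variance = 1210 / 9 = 134.4444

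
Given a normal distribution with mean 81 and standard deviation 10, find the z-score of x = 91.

1

Step 1: Recall the z-score formula: z = (x - mu) / sigma
Step 2: Substitute values: z = (91 - 81) / 10
Step 3: z = 10 / 10 = 1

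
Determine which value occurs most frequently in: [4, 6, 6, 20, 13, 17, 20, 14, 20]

20

Step 1: Count the frequency of each value:
  4: appears 1 time(s)
  6: appears 2 time(s)
  13: appears 1 time(s)
  14: appears 1 time(s)
  17: appears 1 time(s)
  20: appears 3 time(s)
Step 2: The value 20 appears most frequently (3 times).
Step 3: Mode = 20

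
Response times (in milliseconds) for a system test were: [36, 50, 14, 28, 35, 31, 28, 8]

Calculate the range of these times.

42

Step 1: Identify the maximum value: max = 50
Step 2: Identify the minimum value: min = 8
Step 3: Range = max - min = 50 - 8 = 42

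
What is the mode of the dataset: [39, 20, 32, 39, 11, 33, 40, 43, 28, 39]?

39

Step 1: Count the frequency of each value:
  11: appears 1 time(s)
  20: appears 1 time(s)
  28: appears 1 time(s)
  32: appears 1 time(s)
  33: appears 1 time(s)
  39: appears 3 time(s)
  40: appears 1 time(s)
  43: appears 1 time(s)
Step 2: The value 39 appears most frequently (3 times).
Step 3: Mode = 39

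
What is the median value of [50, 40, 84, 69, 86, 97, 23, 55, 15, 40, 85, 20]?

52.5

Step 1: Sort the data in ascending order: [15, 20, 23, 40, 40, 50, 55, 69, 84, 85, 86, 97]
Step 2: The number of values is n = 12.
Step 3: Since n is even, the median is the average of positions 6 and 7:
  Median = (50 + 55) / 2 = 52.5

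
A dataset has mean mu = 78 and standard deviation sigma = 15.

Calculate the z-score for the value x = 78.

0

Step 1: Recall the z-score formula: z = (x - mu) / sigma
Step 2: Substitute values: z = (78 - 78) / 15
Step 3: z = 0 / 15 = 0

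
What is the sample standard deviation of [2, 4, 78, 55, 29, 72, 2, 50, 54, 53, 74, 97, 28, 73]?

30.6606

Step 1: Compute the mean: 47.9286
Step 2: Sum of squared deviations from the mean: 12220.9286
Step 3: Sample variance = 12220.9286 / 13 = 940.0714
Step 4: Standard deviation = sqrt(940.0714) = 30.6606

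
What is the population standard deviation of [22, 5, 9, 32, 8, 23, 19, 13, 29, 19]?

8.5726

Step 1: Compute the mean: 17.9
Step 2: Sum of squared deviations from the mean: 734.9
Step 3: Population variance = 734.9 / 10 = 73.49
Step 4: Standard deviation = sqrt(73.49) = 8.5726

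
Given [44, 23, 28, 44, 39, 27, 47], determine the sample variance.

95.3333

Step 1: Compute the mean: (44 + 23 + 28 + 44 + 39 + 27 + 47) / 7 = 36
Step 2: Compute squared deviations from the mean:
  (44 - 36)^2 = 64
  (23 - 36)^2 = 169
  (28 - 36)^2 = 64
  (44 - 36)^2 = 64
  (39 - 36)^2 = 9
  (27 - 36)^2 = 81
  (47 - 36)^2 = 121
Step 3: Sum of squared deviations = 572
Step 4: Sample variance = 572 / 6 = 95.3333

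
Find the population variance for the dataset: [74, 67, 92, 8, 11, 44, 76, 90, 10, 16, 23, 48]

964.5764

Step 1: Compute the mean: (74 + 67 + 92 + 8 + 11 + 44 + 76 + 90 + 10 + 16 + 23 + 48) / 12 = 46.5833
Step 2: Compute squared deviations from the mean:
  (74 - 46.5833)^2 = 751.6736
  (67 - 46.5833)^2 = 416.8403
  (92 - 46.5833)^2 = 2062.6736
  (8 - 46.5833)^2 = 1488.6736
  (11 - 46.5833)^2 = 1266.1736
  (44 - 46.5833)^2 = 6.6736
  (76 - 46.5833)^2 = 865.3403
  (90 - 46.5833)^2 = 1885.0069
  (10 - 46.5833)^2 = 1338.3403
  (16 - 46.5833)^2 = 935.3403
  (23 - 46.5833)^2 = 556.1736
  (48 - 46.5833)^2 = 2.0069
Step 3: Sum of squared deviations = 11574.9167
Step 4: Population variance = 11574.9167 / 12 = 964.5764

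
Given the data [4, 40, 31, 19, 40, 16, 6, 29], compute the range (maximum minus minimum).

36

Step 1: Identify the maximum value: max = 40
Step 2: Identify the minimum value: min = 4
Step 3: Range = max - min = 40 - 4 = 36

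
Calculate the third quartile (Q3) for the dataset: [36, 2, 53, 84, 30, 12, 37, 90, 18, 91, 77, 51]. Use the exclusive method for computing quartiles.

82.25

Step 1: Sort the data: [2, 12, 18, 30, 36, 37, 51, 53, 77, 84, 90, 91]
Step 2: n = 12
Step 3: Using the exclusive quartile method:
  Q1 = 21
  Q2 (median) = 44
  Q3 = 82.25
  IQR = Q3 - Q1 = 82.25 - 21 = 61.25
Step 4: Q3 = 82.25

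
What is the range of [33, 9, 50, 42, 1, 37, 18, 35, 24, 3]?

49

Step 1: Identify the maximum value: max = 50
Step 2: Identify the minimum value: min = 1
Step 3: Range = max - min = 50 - 1 = 49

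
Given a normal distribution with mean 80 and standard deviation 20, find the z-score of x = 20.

-3

Step 1: Recall the z-score formula: z = (x - mu) / sigma
Step 2: Substitute values: z = (20 - 80) / 20
Step 3: z = -60 / 20 = -3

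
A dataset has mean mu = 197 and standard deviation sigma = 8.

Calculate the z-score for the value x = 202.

0.625

Step 1: Recall the z-score formula: z = (x - mu) / sigma
Step 2: Substitute values: z = (202 - 197) / 8
Step 3: z = 5 / 8 = 0.625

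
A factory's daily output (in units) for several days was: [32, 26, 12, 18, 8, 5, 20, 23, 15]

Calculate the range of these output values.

27

Step 1: Identify the maximum value: max = 32
Step 2: Identify the minimum value: min = 5
Step 3: Range = max - min = 32 - 5 = 27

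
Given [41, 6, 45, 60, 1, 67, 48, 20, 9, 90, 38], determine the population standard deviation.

26.5271

Step 1: Compute the mean: 38.6364
Step 2: Sum of squared deviations from the mean: 7740.5455
Step 3: Population variance = 7740.5455 / 11 = 703.686
Step 4: Standard deviation = sqrt(703.686) = 26.5271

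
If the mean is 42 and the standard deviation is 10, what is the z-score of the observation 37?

-0.5

Step 1: Recall the z-score formula: z = (x - mu) / sigma
Step 2: Substitute values: z = (37 - 42) / 10
Step 3: z = -5 / 10 = -0.5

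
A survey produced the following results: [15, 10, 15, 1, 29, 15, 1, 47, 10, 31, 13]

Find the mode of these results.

15

Step 1: Count the frequency of each value:
  1: appears 2 time(s)
  10: appears 2 time(s)
  13: appears 1 time(s)
  15: appears 3 time(s)
  29: appears 1 time(s)
  31: appears 1 time(s)
  47: appears 1 time(s)
Step 2: The value 15 appears most frequently (3 times).
Step 3: Mode = 15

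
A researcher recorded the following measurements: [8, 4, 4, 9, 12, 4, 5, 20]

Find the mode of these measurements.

4

Step 1: Count the frequency of each value:
  4: appears 3 time(s)
  5: appears 1 time(s)
  8: appears 1 time(s)
  9: appears 1 time(s)
  12: appears 1 time(s)
  20: appears 1 time(s)
Step 2: The value 4 appears most frequently (3 times).
Step 3: Mode = 4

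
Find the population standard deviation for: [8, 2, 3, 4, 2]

2.2271

Step 1: Compute the mean: 3.8
Step 2: Sum of squared deviations from the mean: 24.8
Step 3: Population variance = 24.8 / 5 = 4.96
Step 4: Standard deviation = sqrt(4.96) = 2.2271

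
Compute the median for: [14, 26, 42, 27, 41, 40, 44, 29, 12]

29

Step 1: Sort the data in ascending order: [12, 14, 26, 27, 29, 40, 41, 42, 44]
Step 2: The number of values is n = 9.
Step 3: Since n is odd, the median is the middle value at position 5: 29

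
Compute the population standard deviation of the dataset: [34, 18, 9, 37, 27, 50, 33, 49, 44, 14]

13.6327

Step 1: Compute the mean: 31.5
Step 2: Sum of squared deviations from the mean: 1858.5
Step 3: Population variance = 1858.5 / 10 = 185.85
Step 4: Standard deviation = sqrt(185.85) = 13.6327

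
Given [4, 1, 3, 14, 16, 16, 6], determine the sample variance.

42.619

Step 1: Compute the mean: (4 + 1 + 3 + 14 + 16 + 16 + 6) / 7 = 8.5714
Step 2: Compute squared deviations from the mean:
  (4 - 8.5714)^2 = 20.898
  (1 - 8.5714)^2 = 57.3265
  (3 - 8.5714)^2 = 31.0408
  (14 - 8.5714)^2 = 29.4694
  (16 - 8.5714)^2 = 55.1837
  (16 - 8.5714)^2 = 55.1837
  (6 - 8.5714)^2 = 6.6122
Step 3: Sum of squared deviations = 255.7143
Step 4: Sample variance = 255.7143 / 6 = 42.619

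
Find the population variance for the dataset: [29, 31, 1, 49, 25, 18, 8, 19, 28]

172.7654

Step 1: Compute the mean: (29 + 31 + 1 + 49 + 25 + 18 + 8 + 19 + 28) / 9 = 23.1111
Step 2: Compute squared deviations from the mean:
  (29 - 23.1111)^2 = 34.679
  (31 - 23.1111)^2 = 62.2346
  (1 - 23.1111)^2 = 488.9012
  (49 - 23.1111)^2 = 670.2346
  (25 - 23.1111)^2 = 3.5679
  (18 - 23.1111)^2 = 26.1235
  (8 - 23.1111)^2 = 228.3457
  (19 - 23.1111)^2 = 16.9012
  (28 - 23.1111)^2 = 23.9012
Step 3: Sum of squared deviations = 1554.8889
Step 4: Population variance = 1554.8889 / 9 = 172.7654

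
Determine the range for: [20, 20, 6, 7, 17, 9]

14

Step 1: Identify the maximum value: max = 20
Step 2: Identify the minimum value: min = 6
Step 3: Range = max - min = 20 - 6 = 14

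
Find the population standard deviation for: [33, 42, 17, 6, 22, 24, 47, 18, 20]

12.2212

Step 1: Compute the mean: 25.4444
Step 2: Sum of squared deviations from the mean: 1344.2222
Step 3: Population variance = 1344.2222 / 9 = 149.358
Step 4: Standard deviation = sqrt(149.358) = 12.2212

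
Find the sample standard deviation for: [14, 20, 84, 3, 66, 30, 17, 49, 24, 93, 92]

33.6009

Step 1: Compute the mean: 44.7273
Step 2: Sum of squared deviations from the mean: 11290.1818
Step 3: Sample variance = 11290.1818 / 10 = 1129.0182
Step 4: Standard deviation = sqrt(1129.0182) = 33.6009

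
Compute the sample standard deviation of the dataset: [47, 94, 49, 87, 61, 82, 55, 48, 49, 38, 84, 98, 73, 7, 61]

24.4371

Step 1: Compute the mean: 62.2
Step 2: Sum of squared deviations from the mean: 8360.4
Step 3: Sample variance = 8360.4 / 14 = 597.1714
Step 4: Standard deviation = sqrt(597.1714) = 24.4371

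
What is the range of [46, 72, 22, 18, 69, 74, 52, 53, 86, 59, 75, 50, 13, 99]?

86

Step 1: Identify the maximum value: max = 99
Step 2: Identify the minimum value: min = 13
Step 3: Range = max - min = 99 - 13 = 86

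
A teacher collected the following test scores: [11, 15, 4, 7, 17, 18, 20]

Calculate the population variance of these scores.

30.6939

Step 1: Compute the mean: (11 + 15 + 4 + 7 + 17 + 18 + 20) / 7 = 13.1429
Step 2: Compute squared deviations from the mean:
  (11 - 13.1429)^2 = 4.5918
  (15 - 13.1429)^2 = 3.449
  (4 - 13.1429)^2 = 83.5918
  (7 - 13.1429)^2 = 37.7347
  (17 - 13.1429)^2 = 14.8776
  (18 - 13.1429)^2 = 23.5918
  (20 - 13.1429)^2 = 47.0204
Step 3: Sum of squared deviations = 214.8571
Step 4: Population variance = 214.8571 / 7 = 30.6939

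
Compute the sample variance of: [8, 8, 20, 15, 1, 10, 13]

36.5714

Step 1: Compute the mean: (8 + 8 + 20 + 15 + 1 + 10 + 13) / 7 = 10.7143
Step 2: Compute squared deviations from the mean:
  (8 - 10.7143)^2 = 7.3673
  (8 - 10.7143)^2 = 7.3673
  (20 - 10.7143)^2 = 86.2245
  (15 - 10.7143)^2 = 18.3673
  (1 - 10.7143)^2 = 94.3673
  (10 - 10.7143)^2 = 0.5102
  (13 - 10.7143)^2 = 5.2245
Step 3: Sum of squared deviations = 219.4286
Step 4: Sample variance = 219.4286 / 6 = 36.5714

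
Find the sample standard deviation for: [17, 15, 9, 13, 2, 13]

5.3572

Step 1: Compute the mean: 11.5
Step 2: Sum of squared deviations from the mean: 143.5
Step 3: Sample variance = 143.5 / 5 = 28.7
Step 4: Standard deviation = sqrt(28.7) = 5.3572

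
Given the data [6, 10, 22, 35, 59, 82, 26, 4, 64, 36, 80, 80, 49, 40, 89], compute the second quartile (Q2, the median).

40

Step 1: Sort the data: [4, 6, 10, 22, 26, 35, 36, 40, 49, 59, 64, 80, 80, 82, 89]
Step 2: n = 15
Step 3: Q2 is the median. Since n is odd, it is the middle value at position 8: 40
Step 4: Q2 = 40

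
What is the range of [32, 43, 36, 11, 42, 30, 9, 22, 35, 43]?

34

Step 1: Identify the maximum value: max = 43
Step 2: Identify the minimum value: min = 9
Step 3: Range = max - min = 43 - 9 = 34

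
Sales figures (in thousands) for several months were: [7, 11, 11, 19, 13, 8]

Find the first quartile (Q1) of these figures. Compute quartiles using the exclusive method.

7.75

Step 1: Sort the data: [7, 8, 11, 11, 13, 19]
Step 2: n = 6
Step 3: Using the exclusive quartile method:
  Q1 = 7.75
  Q2 (median) = 11
  Q3 = 14.5
  IQR = Q3 - Q1 = 14.5 - 7.75 = 6.75
Step 4: Q1 = 7.75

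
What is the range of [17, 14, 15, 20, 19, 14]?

6

Step 1: Identify the maximum value: max = 20
Step 2: Identify the minimum value: min = 14
Step 3: Range = max - min = 20 - 14 = 6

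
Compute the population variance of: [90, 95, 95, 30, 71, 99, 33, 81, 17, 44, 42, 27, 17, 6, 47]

984.3289

Step 1: Compute the mean: (90 + 95 + 95 + 30 + 71 + 99 + 33 + 81 + 17 + 44 + 42 + 27 + 17 + 6 + 47) / 15 = 52.9333
Step 2: Compute squared deviations from the mean:
  (90 - 52.9333)^2 = 1373.9378
  (95 - 52.9333)^2 = 1769.6044
  (95 - 52.9333)^2 = 1769.6044
  (30 - 52.9333)^2 = 525.9378
  (71 - 52.9333)^2 = 326.4044
  (99 - 52.9333)^2 = 2122.1378
  (33 - 52.9333)^2 = 397.3378
  (81 - 52.9333)^2 = 787.7378
  (17 - 52.9333)^2 = 1291.2044
  (44 - 52.9333)^2 = 79.8044
  (42 - 52.9333)^2 = 119.5378
  (27 - 52.9333)^2 = 672.5378
  (17 - 52.9333)^2 = 1291.2044
  (6 - 52.9333)^2 = 2202.7378
  (47 - 52.9333)^2 = 35.2044
Step 3: Sum of squared deviations = 14764.9333
Step 4: Population variance = 14764.9333 / 15 = 984.3289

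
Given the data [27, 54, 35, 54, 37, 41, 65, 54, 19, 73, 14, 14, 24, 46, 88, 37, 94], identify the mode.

54

Step 1: Count the frequency of each value:
  14: appears 2 time(s)
  19: appears 1 time(s)
  24: appears 1 time(s)
  27: appears 1 time(s)
  35: appears 1 time(s)
  37: appears 2 time(s)
  41: appears 1 time(s)
  46: appears 1 time(s)
  54: appears 3 time(s)
  65: appears 1 time(s)
  73: appears 1 time(s)
  88: appears 1 time(s)
  94: appears 1 time(s)
Step 2: The value 54 appears most frequently (3 times).
Step 3: Mode = 54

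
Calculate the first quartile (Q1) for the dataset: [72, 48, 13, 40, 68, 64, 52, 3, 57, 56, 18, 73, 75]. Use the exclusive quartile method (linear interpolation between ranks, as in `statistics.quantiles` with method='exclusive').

29

Step 1: Sort the data: [3, 13, 18, 40, 48, 52, 56, 57, 64, 68, 72, 73, 75]
Step 2: n = 13
Step 3: Using the exclusive quartile method:
  Q1 = 29
  Q2 (median) = 56
  Q3 = 70
  IQR = Q3 - Q1 = 70 - 29 = 41
Step 4: Q1 = 29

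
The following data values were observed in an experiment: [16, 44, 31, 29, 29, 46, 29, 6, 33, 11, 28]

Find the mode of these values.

29

Step 1: Count the frequency of each value:
  6: appears 1 time(s)
  11: appears 1 time(s)
  16: appears 1 time(s)
  28: appears 1 time(s)
  29: appears 3 time(s)
  31: appears 1 time(s)
  33: appears 1 time(s)
  44: appears 1 time(s)
  46: appears 1 time(s)
Step 2: The value 29 appears most frequently (3 times).
Step 3: Mode = 29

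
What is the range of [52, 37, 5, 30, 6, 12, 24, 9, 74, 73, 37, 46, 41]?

69

Step 1: Identify the maximum value: max = 74
Step 2: Identify the minimum value: min = 5
Step 3: Range = max - min = 74 - 5 = 69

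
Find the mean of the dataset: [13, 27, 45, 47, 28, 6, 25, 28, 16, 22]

25.7

Step 1: Sum all values: 13 + 27 + 45 + 47 + 28 + 6 + 25 + 28 + 16 + 22 = 257
Step 2: Count the number of values: n = 10
Step 3: Mean = sum / n = 257 / 10 = 25.7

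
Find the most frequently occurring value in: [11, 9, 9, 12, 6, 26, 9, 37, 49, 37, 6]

9

Step 1: Count the frequency of each value:
  6: appears 2 time(s)
  9: appears 3 time(s)
  11: appears 1 time(s)
  12: appears 1 time(s)
  26: appears 1 time(s)
  37: appears 2 time(s)
  49: appears 1 time(s)
Step 2: The value 9 appears most frequently (3 times).
Step 3: Mode = 9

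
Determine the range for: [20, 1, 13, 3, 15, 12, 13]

19

Step 1: Identify the maximum value: max = 20
Step 2: Identify the minimum value: min = 1
Step 3: Range = max - min = 20 - 1 = 19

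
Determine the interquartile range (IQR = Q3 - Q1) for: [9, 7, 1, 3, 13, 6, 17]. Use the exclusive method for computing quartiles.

10

Step 1: Sort the data: [1, 3, 6, 7, 9, 13, 17]
Step 2: n = 7
Step 3: Using the exclusive quartile method:
  Q1 = 3
  Q2 (median) = 7
  Q3 = 13
  IQR = Q3 - Q1 = 13 - 3 = 10
Step 4: IQR = 10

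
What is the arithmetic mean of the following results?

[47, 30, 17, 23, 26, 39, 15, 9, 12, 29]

24.7

Step 1: Sum all values: 47 + 30 + 17 + 23 + 26 + 39 + 15 + 9 + 12 + 29 = 247
Step 2: Count the number of values: n = 10
Step 3: Mean = sum / n = 247 / 10 = 24.7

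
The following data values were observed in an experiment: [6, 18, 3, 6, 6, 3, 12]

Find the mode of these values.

6

Step 1: Count the frequency of each value:
  3: appears 2 time(s)
  6: appears 3 time(s)
  12: appears 1 time(s)
  18: appears 1 time(s)
Step 2: The value 6 appears most frequently (3 times).
Step 3: Mode = 6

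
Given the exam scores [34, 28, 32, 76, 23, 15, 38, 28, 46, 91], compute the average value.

41.1

Step 1: Sum all values: 34 + 28 + 32 + 76 + 23 + 15 + 38 + 28 + 46 + 91 = 411
Step 2: Count the number of values: n = 10
Step 3: Mean = sum / n = 411 / 10 = 41.1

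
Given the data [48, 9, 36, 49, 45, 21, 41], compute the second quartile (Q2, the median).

41

Step 1: Sort the data: [9, 21, 36, 41, 45, 48, 49]
Step 2: n = 7
Step 3: Q2 is the median. Since n is odd, it is the middle value at position 4: 41
Step 4: Q2 = 41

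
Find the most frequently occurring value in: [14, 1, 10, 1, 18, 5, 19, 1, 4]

1

Step 1: Count the frequency of each value:
  1: appears 3 time(s)
  4: appears 1 time(s)
  5: appears 1 time(s)
  10: appears 1 time(s)
  14: appears 1 time(s)
  18: appears 1 time(s)
  19: appears 1 time(s)
Step 2: The value 1 appears most frequently (3 times).
Step 3: Mode = 1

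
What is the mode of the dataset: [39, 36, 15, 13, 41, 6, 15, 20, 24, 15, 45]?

15

Step 1: Count the frequency of each value:
  6: appears 1 time(s)
  13: appears 1 time(s)
  15: appears 3 time(s)
  20: appears 1 time(s)
  24: appears 1 time(s)
  36: appears 1 time(s)
  39: appears 1 time(s)
  41: appears 1 time(s)
  45: appears 1 time(s)
Step 2: The value 15 appears most frequently (3 times).
Step 3: Mode = 15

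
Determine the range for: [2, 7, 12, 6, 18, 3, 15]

16

Step 1: Identify the maximum value: max = 18
Step 2: Identify the minimum value: min = 2
Step 3: Range = max - min = 18 - 2 = 16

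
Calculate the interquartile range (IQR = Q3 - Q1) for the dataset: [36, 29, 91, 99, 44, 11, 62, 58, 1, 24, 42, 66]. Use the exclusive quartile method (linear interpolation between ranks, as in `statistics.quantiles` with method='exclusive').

39.75

Step 1: Sort the data: [1, 11, 24, 29, 36, 42, 44, 58, 62, 66, 91, 99]
Step 2: n = 12
Step 3: Using the exclusive quartile method:
  Q1 = 25.25
  Q2 (median) = 43
  Q3 = 65
  IQR = Q3 - Q1 = 65 - 25.25 = 39.75
Step 4: IQR = 39.75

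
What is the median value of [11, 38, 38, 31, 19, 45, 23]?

31

Step 1: Sort the data in ascending order: [11, 19, 23, 31, 38, 38, 45]
Step 2: The number of values is n = 7.
Step 3: Since n is odd, the median is the middle value at position 4: 31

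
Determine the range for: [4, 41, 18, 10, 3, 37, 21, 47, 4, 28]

44

Step 1: Identify the maximum value: max = 47
Step 2: Identify the minimum value: min = 3
Step 3: Range = max - min = 47 - 3 = 44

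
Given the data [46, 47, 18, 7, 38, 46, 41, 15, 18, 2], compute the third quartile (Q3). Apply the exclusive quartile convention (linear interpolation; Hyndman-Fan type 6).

46

Step 1: Sort the data: [2, 7, 15, 18, 18, 38, 41, 46, 46, 47]
Step 2: n = 10
Step 3: Using the exclusive quartile method:
  Q1 = 13
  Q2 (median) = 28
  Q3 = 46
  IQR = Q3 - Q1 = 46 - 13 = 33
Step 4: Q3 = 46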